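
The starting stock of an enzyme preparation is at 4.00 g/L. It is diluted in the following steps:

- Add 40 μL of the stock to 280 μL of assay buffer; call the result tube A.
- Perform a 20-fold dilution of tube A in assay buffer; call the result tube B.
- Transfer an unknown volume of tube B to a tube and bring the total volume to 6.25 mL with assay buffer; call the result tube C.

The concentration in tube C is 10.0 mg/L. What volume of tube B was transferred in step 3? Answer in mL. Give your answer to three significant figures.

Step 1: 40 μL + 280 μL = 320 μL total → factor 320/40 = 8
Step 2: 20-fold → factor 20
Step 3: v brought to 6.25 mL → factor = 6.25 mL/v
Product of known-step factors = 160
Overall factor = 4.00 g/L / (10.0 mg/L) = 400
Step-3 factor = 400 / 160 = 2.5
v = 6.25 mL / 2.5 = 2.50 mL

2.50 mL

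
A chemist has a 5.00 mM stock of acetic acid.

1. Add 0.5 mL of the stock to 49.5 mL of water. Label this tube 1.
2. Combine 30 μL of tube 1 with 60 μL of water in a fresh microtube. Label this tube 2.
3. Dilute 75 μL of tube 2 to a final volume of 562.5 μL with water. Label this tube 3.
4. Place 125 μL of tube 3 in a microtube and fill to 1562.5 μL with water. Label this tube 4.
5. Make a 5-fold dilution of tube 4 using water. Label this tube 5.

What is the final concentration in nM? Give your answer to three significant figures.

Step 1: 0.5 mL + 49.5 mL = 50 mL total → factor 50/0.5 = 100
Step 2: 30 μL + 60 μL = 90 μL total → factor 90/30 = 3
Step 3: 75 μL brought to 562.5 μL → factor 562.5/75 = 7.5
Step 4: 125 μL brought to 1562.5 μL → factor 1562.5/125 = 12.5
Step 5: 5-fold → factor 5
Overall dilution factor = 100 × 3 × 7.5 × 12.5 × 5 = 1.4062 × 10^5
Final = 5.00 mM / 1.4062 × 10^5 = 3.556 × 10^-5 mM = 35.6 nM

35.6 nM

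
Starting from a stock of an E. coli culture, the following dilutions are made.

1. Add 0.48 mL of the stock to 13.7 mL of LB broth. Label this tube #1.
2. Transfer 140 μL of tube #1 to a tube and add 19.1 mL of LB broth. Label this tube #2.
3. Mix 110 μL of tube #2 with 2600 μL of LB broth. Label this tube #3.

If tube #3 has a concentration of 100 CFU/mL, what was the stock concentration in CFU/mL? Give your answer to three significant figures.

1.00 × 10^7 CFU/mL

Step 1: 0.48 mL + 13.7 mL = 14.18 mL total → factor 14.18/0.48 = 29.542
Step 2: 140 μL + 19.1 mL = 19240 μL total → factor 19240/140 = 137.43
Step 3: 110 μL + 2600 μL = 2710 μL total → factor 2710/110 = 24.636
Overall dilution factor = 29.542 × 137.43 × 24.636 = 1.0002 × 10^5
Stock = 100 CFU/mL × 1.0002 × 10^5 = 1.00 × 10^7 CFU/mL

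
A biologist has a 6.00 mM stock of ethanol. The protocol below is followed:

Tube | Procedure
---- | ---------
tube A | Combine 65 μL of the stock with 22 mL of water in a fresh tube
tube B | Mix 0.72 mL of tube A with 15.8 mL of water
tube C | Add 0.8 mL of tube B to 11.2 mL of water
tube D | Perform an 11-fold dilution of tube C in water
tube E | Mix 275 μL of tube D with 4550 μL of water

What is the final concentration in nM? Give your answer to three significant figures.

0.266 nM

Step 1: 65 μL + 22 mL = 22065 μL total → factor 22065/65 = 339.46
Step 2: 0.72 mL + 15.8 mL = 16.52 mL total → factor 16.52/0.72 = 22.944
Step 3: 0.8 mL + 11.2 mL = 12 mL total → factor 12/0.8 = 15
Step 4: 11-fold → factor 11
Step 5: 275 μL + 4550 μL = 4825 μL total → factor 4825/275 = 17.545
Overall dilution factor = 339.46 × 22.944 × 15 × 11 × 17.545 = 2.2548 × 10^7
Final = 6.00 mM / 2.2548 × 10^7 = 2.661 × 10^-7 mM = 0.266 nM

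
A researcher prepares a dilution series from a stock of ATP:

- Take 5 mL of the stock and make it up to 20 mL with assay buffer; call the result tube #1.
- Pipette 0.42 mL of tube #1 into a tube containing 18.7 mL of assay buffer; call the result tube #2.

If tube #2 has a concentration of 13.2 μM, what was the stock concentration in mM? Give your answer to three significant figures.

Step 1: 5 mL brought to 20 mL → factor 20/5 = 4
Step 2: 0.42 mL + 18.7 mL = 19.12 mL total → factor 19.12/0.42 = 45.524
Overall dilution factor = 4 × 45.524 = 182.1
Stock = 13.2 μM × 182.1 = 2404 μM = 2.40 mM

2.40 mM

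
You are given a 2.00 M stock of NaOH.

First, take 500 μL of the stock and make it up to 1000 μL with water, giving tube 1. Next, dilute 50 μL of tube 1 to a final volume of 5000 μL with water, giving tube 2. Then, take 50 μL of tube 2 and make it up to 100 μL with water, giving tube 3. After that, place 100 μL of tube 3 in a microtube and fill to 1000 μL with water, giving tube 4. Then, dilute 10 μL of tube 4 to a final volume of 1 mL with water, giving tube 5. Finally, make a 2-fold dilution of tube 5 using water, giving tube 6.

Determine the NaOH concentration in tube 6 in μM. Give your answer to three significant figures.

2.50 μM

Step 1: 500 μL brought to 1000 μL → factor 1000/500 = 2
Step 2: 50 μL brought to 5000 μL → factor 5000/50 = 100
Step 3: 50 μL brought to 100 μL → factor 100/50 = 2
Step 4: 100 μL brought to 1000 μL → factor 1000/100 = 10
Step 5: 10 μL brought to 1 mL → factor 1000/10 = 100
Step 6: 2-fold → factor 2
Overall dilution factor = 2 × 100 × 2 × 10 × 100 × 2 = 8 × 10^5
Final = 2.00 M / 8 × 10^5 = 2.500 × 10^-6 M = 2.50 μM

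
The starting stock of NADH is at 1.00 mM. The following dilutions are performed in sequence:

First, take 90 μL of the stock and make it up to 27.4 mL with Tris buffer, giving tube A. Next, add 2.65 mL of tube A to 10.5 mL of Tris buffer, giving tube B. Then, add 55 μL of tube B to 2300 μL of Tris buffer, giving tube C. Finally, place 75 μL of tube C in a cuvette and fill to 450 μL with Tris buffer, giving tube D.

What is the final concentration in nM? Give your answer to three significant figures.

Step 1: 90 μL brought to 27.4 mL → factor 27400/90 = 304.44
Step 2: 2.65 mL + 10.5 mL = 13.15 mL total → factor 13.15/2.65 = 4.9623
Step 3: 55 μL + 2300 μL = 2355 μL total → factor 2355/55 = 42.818
Step 4: 75 μL brought to 450 μL → factor 450/75 = 6
Overall dilution factor = 304.44 × 4.9623 × 42.818 × 6 = 3.8812 × 10^5
Final = 1.00 mM / 3.8812 × 10^5 = 2.577 × 10^-6 mM = 2.58 nM

2.58 nM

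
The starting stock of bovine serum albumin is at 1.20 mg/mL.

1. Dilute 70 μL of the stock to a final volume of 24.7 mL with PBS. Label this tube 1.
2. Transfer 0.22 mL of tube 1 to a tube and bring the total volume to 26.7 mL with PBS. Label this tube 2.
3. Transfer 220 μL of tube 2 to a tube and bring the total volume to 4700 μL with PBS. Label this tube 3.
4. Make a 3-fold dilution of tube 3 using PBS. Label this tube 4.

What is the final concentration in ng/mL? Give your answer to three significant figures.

0.437 ng/mL

Step 1: 70 μL brought to 24.7 mL → factor 24700/70 = 352.86
Step 2: 0.22 mL brought to 26.7 mL → factor 26.7/0.22 = 121.36
Step 3: 220 μL brought to 4700 μL → factor 4700/220 = 21.364
Step 4: 3-fold → factor 3
Overall dilution factor = 352.86 × 121.36 × 21.364 × 3 = 2.7446 × 10^6
Final = 1.20 mg/mL / 2.7446 × 10^6 = 4.372 × 10^-7 mg/mL = 0.437 ng/mL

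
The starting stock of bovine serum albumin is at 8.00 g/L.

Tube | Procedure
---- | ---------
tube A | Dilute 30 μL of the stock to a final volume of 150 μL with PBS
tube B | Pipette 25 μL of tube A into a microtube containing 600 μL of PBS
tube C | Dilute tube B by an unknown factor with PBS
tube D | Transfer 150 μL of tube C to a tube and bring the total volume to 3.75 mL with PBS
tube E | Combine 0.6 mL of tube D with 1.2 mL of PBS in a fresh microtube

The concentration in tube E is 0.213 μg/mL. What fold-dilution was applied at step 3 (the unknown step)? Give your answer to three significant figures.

4.01-fold

Step 1: 30 μL brought to 150 μL → factor 150/30 = 5
Step 2: 25 μL + 600 μL = 625 μL total → factor 625/25 = 25
Step 3: unknown factor x
Step 4: 150 μL brought to 3.75 mL → factor 3750/150 = 25
Step 5: 0.6 mL + 1.2 mL = 1.8 mL total → factor 1.8/0.6 = 3
Product of known-step factors = 9375
Overall factor = 8.00 g/L / (0.213 μg/mL) = 37559
x = 37559 / 9375 = 4.01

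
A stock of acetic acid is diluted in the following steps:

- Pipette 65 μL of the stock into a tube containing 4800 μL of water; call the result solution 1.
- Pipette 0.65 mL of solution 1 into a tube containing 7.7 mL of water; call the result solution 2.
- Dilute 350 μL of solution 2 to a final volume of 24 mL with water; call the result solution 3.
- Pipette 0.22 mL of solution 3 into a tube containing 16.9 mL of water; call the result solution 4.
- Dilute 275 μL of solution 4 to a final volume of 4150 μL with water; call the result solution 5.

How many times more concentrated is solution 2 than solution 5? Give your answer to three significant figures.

Step 1: 65 μL + 4800 μL = 4865 μL total → factor 4865/65 = 74.846
Step 2: 0.65 mL + 7.7 mL = 8.35 mL total → factor 8.35/0.65 = 12.846
Step 3: 350 μL brought to 24 mL → factor 24000/350 = 68.571
Step 4: 0.22 mL + 16.9 mL = 17.12 mL total → factor 17.12/0.22 = 77.818
Step 5: 275 μL brought to 4150 μL → factor 4150/275 = 15.091
Dilution factor to solution 2 = 961.49; to solution 5 = 7.7425 × 10^7
[solution 2]/[solution 5] = (factor to solution 5)/(factor to solution 2) = 7.7425 × 10^7/961.49 = 8.05 × 10^4

8.05 × 10^4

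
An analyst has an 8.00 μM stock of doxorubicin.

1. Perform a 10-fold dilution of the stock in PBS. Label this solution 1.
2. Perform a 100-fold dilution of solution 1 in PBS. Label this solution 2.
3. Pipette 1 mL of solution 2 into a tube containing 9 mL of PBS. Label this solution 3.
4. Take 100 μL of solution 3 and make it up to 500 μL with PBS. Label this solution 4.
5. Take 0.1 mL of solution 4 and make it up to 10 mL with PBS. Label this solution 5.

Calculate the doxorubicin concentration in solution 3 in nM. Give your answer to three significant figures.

Step 1: 10-fold → factor 10
Step 2: 100-fold → factor 100
Step 3: 1 mL + 9 mL = 10 mL total → factor 10/1 = 10
Dilution factor through solution 3 = 10 × 100 × 10 = 10000
[solution 3] = 8.00 μM / 10000 = 0.0008000 μM = 0.800 nM

0.800 nM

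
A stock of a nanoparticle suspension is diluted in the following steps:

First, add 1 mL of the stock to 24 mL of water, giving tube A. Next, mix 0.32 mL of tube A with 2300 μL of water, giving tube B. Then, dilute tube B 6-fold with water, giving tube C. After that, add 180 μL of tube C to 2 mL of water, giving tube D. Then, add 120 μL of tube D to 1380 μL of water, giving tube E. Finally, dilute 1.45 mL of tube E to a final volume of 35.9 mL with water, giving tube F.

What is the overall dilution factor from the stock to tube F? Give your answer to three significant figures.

Step 1: 1 mL + 24 mL = 25 mL total → factor 25/1 = 25
Step 2: 0.32 mL + 2300 μL = 2.62 mL total → factor 2.62/0.32 = 8.1875
Step 3: 6-fold → factor 6
Step 4: 180 μL + 2 mL = 2180 μL total → factor 2180/180 = 12.111
Step 5: 120 μL + 1380 μL = 1500 μL total → factor 1500/120 = 12.5
Step 6: 1.45 mL brought to 35.9 mL → factor 35.9/1.45 = 24.759
Overall dilution factor = 25 × 8.1875 × 6 × 12.111 × 12.5 × 24.759 = 4.6032 × 10^6

4.60 × 10^6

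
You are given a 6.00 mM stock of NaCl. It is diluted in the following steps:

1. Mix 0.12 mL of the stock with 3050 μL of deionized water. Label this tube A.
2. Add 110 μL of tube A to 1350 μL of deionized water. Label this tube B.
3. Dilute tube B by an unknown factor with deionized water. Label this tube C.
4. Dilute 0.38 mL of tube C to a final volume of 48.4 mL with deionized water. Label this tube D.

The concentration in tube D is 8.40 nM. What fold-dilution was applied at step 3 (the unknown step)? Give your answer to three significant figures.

16.0-fold

Step 1: 0.12 mL + 3050 μL = 3.17 mL total → factor 3.17/0.12 = 26.417
Step 2: 110 μL + 1350 μL = 1460 μL total → factor 1460/110 = 13.273
Step 3: unknown factor x
Step 4: 0.38 mL brought to 48.4 mL → factor 48.4/0.38 = 127.37
Product of known-step factors = 44658
Overall factor = 6.00 mM / (8.40 nM) = 7.1429 × 10^5
x = 7.1429 × 10^5 / 44658 = 16.0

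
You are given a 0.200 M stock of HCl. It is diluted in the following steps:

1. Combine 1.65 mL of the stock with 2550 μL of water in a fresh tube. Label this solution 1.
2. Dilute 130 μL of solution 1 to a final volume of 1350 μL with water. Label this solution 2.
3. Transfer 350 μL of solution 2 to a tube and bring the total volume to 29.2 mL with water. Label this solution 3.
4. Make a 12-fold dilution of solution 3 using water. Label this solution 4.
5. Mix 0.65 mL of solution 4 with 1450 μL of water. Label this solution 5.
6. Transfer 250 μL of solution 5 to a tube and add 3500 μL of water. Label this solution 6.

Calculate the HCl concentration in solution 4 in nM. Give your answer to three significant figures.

Step 1: 1.65 mL + 2550 μL = 4.2 mL total → factor 4.2/1.65 = 2.5455
Step 2: 130 μL brought to 1350 μL → factor 1350/130 = 10.385
Step 3: 350 μL brought to 29.2 mL → factor 29200/350 = 83.429
Step 4: 12-fold → factor 12
Dilution factor through solution 4 = 2.5455 × 10.385 × 83.429 × 12 = 26464
[solution 4] = 0.200 M / 26464 = 7.558 × 10^-6 M = 7.56 × 10^3 nM

7.56 × 10^3 nM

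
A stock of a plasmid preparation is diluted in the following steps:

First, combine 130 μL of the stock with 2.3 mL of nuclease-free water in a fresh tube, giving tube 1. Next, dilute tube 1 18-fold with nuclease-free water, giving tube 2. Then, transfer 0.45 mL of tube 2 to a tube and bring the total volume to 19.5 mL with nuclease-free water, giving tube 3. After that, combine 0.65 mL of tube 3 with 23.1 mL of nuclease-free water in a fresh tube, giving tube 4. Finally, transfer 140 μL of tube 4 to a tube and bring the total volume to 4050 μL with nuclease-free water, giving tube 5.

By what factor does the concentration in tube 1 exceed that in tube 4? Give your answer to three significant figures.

2.85 × 10^4

Step 1: 130 μL + 2.3 mL = 2430 μL total → factor 2430/130 = 18.692
Step 2: 18-fold → factor 18
Step 3: 0.45 mL brought to 19.5 mL → factor 19.5/0.45 = 43.333
Step 4: 0.65 mL + 23.1 mL = 23.75 mL total → factor 23.75/0.65 = 36.538
Dilution factor to tube 1 = 18.692; to tube 4 = 5.3273 × 10^5
[tube 1]/[tube 4] = (factor to tube 4)/(factor to tube 1) = 5.3273 × 10^5/18.692 = 2.85 × 10^4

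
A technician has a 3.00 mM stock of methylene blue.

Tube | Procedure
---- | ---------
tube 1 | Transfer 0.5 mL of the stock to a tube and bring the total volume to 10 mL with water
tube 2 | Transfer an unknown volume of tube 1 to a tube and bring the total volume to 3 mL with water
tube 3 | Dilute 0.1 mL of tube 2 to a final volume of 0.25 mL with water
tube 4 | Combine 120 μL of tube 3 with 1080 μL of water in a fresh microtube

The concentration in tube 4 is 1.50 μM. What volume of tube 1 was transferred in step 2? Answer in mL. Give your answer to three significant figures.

Step 1: 0.5 mL brought to 10 mL → factor 10/0.5 = 20
Step 2: v brought to 3 mL → factor = 3 mL/v
Step 3: 0.1 mL brought to 0.25 mL → factor 0.25/0.1 = 2.5
Step 4: 120 μL + 1080 μL = 1200 μL total → factor 1200/120 = 10
Product of known-step factors = 500
Overall factor = 3.00 mM / (1.50 μM) = 2000
Step-2 factor = 2000 / 500 = 4
v = 3 mL / 4 = 0.750 mL

0.750 mL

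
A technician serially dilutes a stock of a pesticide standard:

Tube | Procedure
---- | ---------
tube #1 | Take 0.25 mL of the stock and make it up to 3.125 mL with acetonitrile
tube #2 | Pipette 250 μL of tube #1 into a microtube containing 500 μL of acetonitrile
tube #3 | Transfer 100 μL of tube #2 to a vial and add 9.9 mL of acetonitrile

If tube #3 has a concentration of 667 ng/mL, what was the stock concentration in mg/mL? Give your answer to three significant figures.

Step 1: 0.25 mL brought to 3.125 mL → factor 3.125/0.25 = 12.5
Step 2: 250 μL + 500 μL = 750 μL total → factor 750/250 = 3
Step 3: 100 μL + 9.9 mL = 10000 μL total → factor 10000/100 = 100
Overall dilution factor = 12.5 × 3 × 100 = 3750
Stock = 667 ng/mL × 3750 = 2.501 × 10^6 ng/mL = 2.50 mg/mL

2.50 mg/mL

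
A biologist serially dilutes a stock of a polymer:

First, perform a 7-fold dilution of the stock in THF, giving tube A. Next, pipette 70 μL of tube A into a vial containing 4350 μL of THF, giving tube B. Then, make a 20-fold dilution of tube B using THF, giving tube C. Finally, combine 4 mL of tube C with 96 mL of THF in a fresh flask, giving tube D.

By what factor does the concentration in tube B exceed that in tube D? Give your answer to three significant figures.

Step 1: 7-fold → factor 7
Step 2: 70 μL + 4350 μL = 4420 μL total → factor 4420/70 = 63.143
Step 3: 20-fold → factor 20
Step 4: 4 mL + 96 mL = 100 mL total → factor 100/4 = 25
Dilution factor to tube B = 442; to tube D = 2.21 × 10^5
[tube B]/[tube D] = (factor to tube D)/(factor to tube B) = 2.21 × 10^5/442 = 500

500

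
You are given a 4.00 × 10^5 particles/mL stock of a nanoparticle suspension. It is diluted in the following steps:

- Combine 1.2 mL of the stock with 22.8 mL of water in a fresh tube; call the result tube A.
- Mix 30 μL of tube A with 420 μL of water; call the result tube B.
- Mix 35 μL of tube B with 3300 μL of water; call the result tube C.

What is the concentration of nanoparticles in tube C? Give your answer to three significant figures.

14.0 particles/mL

Step 1: 1.2 mL + 22.8 mL = 24 mL total → factor 24/1.2 = 20
Step 2: 30 μL + 420 μL = 450 μL total → factor 450/30 = 15
Step 3: 35 μL + 3300 μL = 3335 μL total → factor 3335/35 = 95.286
Overall dilution factor = 20 × 15 × 95.286 = 28586
Final = 4.00 × 10^5 particles/mL / 28586 = 14.0 particles/mL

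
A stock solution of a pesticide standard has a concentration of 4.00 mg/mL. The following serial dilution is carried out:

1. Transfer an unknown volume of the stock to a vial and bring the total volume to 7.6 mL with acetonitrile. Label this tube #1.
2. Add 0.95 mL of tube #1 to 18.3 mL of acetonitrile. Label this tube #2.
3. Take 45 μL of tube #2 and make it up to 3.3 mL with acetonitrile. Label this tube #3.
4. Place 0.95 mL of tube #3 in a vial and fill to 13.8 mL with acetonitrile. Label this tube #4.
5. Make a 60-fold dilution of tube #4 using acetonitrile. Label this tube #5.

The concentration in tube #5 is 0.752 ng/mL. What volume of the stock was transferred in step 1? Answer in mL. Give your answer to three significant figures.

1.85 mL

Step 1: v brought to 7.6 mL → factor = 7.6 mL/v
Step 2: 0.95 mL + 18.3 mL = 19.25 mL total → factor 19.25/0.95 = 20.263
Step 3: 45 μL brought to 3.3 mL → factor 3300/45 = 73.333
Step 4: 0.95 mL brought to 13.8 mL → factor 13.8/0.95 = 14.526
Step 5: 60-fold → factor 60
Product of known-step factors = 1.2951 × 10^6
Overall factor = 4.00 mg/mL / (0.752 ng/mL) = 5.3191 × 10^6
Step-1 factor = 5.3191 × 10^6 / 1.2951 × 10^6 = 4.107
v = 7.6 mL / 4.107 = 1.85 mL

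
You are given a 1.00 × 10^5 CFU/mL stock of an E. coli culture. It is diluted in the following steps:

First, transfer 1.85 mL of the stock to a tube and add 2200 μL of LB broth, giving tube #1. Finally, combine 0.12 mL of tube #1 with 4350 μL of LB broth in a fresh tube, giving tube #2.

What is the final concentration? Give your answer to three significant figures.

Step 1: 1.85 mL + 2200 μL = 4.05 mL total → factor 4.05/1.85 = 2.1892
Step 2: 0.12 mL + 4350 μL = 4.47 mL total → factor 4.47/0.12 = 37.25
Overall dilution factor = 2.1892 × 37.25 = 81.547
Final = 1.00 × 10^5 CFU/mL / 81.547 = 1.23 × 10^3 CFU/mL

1.23 × 10^3 CFU/mL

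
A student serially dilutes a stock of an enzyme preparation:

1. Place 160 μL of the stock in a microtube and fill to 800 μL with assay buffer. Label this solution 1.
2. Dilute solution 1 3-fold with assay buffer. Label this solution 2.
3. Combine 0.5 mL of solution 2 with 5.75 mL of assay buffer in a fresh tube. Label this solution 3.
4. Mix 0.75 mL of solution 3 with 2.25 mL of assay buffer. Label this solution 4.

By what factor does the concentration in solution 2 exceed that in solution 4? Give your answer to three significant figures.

Step 1: 160 μL brought to 800 μL → factor 800/160 = 5
Step 2: 3-fold → factor 3
Step 3: 0.5 mL + 5.75 mL = 6.25 mL total → factor 6.25/0.5 = 12.5
Step 4: 0.75 mL + 2.25 mL = 3 mL total → factor 3/0.75 = 4
Dilution factor to solution 2 = 15; to solution 4 = 750
[solution 2]/[solution 4] = (factor to solution 4)/(factor to solution 2) = 750/15 = 50.0

50.0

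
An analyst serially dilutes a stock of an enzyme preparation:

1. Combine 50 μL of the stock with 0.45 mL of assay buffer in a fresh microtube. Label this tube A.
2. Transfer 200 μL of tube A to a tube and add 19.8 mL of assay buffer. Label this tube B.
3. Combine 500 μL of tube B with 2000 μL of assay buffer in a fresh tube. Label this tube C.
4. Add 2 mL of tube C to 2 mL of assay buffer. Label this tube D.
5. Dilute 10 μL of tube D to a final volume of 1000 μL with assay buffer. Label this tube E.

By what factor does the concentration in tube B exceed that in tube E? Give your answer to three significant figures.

1.00 × 10^3

Step 1: 50 μL + 0.45 mL = 500 μL total → factor 500/50 = 10
Step 2: 200 μL + 19.8 mL = 20000 μL total → factor 20000/200 = 100
Step 3: 500 μL + 2000 μL = 2500 μL total → factor 2500/500 = 5
Step 4: 2 mL + 2 mL = 4 mL total → factor 4/2 = 2
Step 5: 10 μL brought to 1000 μL → factor 1000/10 = 100
Dilution factor to tube B = 1000; to tube E = 1 × 10^6
[tube B]/[tube E] = (factor to tube E)/(factor to tube B) = 1 × 10^6/1000 = 1.00 × 10^3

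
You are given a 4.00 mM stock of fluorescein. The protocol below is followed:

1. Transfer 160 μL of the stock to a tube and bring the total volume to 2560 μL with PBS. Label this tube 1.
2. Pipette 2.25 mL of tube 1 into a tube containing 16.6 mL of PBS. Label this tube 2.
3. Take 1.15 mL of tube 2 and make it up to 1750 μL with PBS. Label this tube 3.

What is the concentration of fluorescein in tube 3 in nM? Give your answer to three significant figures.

Step 1: 160 μL brought to 2560 μL → factor 2560/160 = 16
Step 2: 2.25 mL + 16.6 mL = 18.85 mL total → factor 18.85/2.25 = 8.3778
Step 3: 1.15 mL brought to 1750 μL → factor 1.75/1.15 = 1.5217
Overall dilution factor = 16 × 8.3778 × 1.5217 = 203.98
Final = 4.00 mM / 203.98 = 0.01961 mM = 1.96 × 10^4 nM

1.96 × 10^4 nM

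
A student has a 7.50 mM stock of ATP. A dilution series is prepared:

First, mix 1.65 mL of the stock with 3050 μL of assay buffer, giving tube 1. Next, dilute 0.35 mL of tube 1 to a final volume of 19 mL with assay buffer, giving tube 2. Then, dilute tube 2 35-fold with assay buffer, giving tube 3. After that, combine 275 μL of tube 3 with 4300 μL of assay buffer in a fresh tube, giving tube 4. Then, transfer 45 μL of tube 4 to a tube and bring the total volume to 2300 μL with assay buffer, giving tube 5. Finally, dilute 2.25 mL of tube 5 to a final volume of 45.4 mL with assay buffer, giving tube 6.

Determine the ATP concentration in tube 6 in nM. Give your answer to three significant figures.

Step 1: 1.65 mL + 3050 μL = 4.7 mL total → factor 4.7/1.65 = 2.8485
Step 2: 0.35 mL brought to 19 mL → factor 19/0.35 = 54.286
Step 3: 35-fold → factor 35
Step 4: 275 μL + 4300 μL = 4575 μL total → factor 4575/275 = 16.636
Step 5: 45 μL brought to 2300 μL → factor 2300/45 = 51.111
Step 6: 2.25 mL brought to 45.4 mL → factor 45.4/2.25 = 20.178
Overall dilution factor = 2.8485 × 54.286 × 35 × 16.636 × 51.111 × 20.178 = 9.2857 × 10^7
Final = 7.50 mM / 9.2857 × 10^7 = 8.077 × 10^-8 mM = 0.0808 nM

0.0808 nM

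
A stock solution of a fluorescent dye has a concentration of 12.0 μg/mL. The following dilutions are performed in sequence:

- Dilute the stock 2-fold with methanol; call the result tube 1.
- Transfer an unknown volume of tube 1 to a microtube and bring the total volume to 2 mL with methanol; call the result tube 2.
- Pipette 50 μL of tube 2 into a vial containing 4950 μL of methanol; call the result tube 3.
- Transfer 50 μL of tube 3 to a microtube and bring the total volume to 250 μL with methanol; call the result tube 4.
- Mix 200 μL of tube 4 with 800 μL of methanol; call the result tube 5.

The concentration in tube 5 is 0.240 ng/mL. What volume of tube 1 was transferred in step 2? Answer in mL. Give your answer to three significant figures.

0.200 mL

Step 1: 2-fold → factor 2
Step 2: v brought to 2 mL → factor = 2 mL/v
Step 3: 50 μL + 4950 μL = 5000 μL total → factor 5000/50 = 100
Step 4: 50 μL brought to 250 μL → factor 250/50 = 5
Step 5: 200 μL + 800 μL = 1000 μL total → factor 1000/200 = 5
Product of known-step factors = 5000
Overall factor = 12.0 μg/mL / (0.240 ng/mL) = 50000
Step-2 factor = 50000 / 5000 = 10
v = 2 mL / 10 = 0.200 mL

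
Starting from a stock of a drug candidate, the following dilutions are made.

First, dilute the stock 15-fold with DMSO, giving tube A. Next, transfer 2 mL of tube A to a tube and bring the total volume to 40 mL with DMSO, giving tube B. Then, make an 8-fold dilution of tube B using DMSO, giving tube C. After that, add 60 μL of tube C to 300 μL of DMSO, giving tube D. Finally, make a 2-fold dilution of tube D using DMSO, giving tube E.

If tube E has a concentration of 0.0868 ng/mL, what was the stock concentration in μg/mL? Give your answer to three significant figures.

Step 1: 15-fold → factor 15
Step 2: 2 mL brought to 40 mL → factor 40/2 = 20
Step 3: 8-fold → factor 8
Step 4: 60 μL + 300 μL = 360 μL total → factor 360/60 = 6
Step 5: 2-fold → factor 2
Overall dilution factor = 15 × 20 × 8 × 6 × 2 = 28800
Stock = 0.0868 ng/mL × 28800 = 2500 ng/mL = 2.50 μg/mL

2.50 μg/mL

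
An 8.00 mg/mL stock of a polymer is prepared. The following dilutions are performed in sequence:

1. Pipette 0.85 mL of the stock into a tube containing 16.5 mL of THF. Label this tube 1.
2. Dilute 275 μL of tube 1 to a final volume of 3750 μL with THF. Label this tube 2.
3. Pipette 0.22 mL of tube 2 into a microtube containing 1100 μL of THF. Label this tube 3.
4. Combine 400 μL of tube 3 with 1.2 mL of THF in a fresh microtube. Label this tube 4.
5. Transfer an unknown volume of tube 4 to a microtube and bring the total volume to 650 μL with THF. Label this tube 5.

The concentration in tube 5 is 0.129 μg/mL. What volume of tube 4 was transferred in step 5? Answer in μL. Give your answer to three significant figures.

Step 1: 0.85 mL + 16.5 mL = 17.35 mL total → factor 17.35/0.85 = 20.412
Step 2: 275 μL brought to 3750 μL → factor 3750/275 = 13.636
Step 3: 0.22 mL + 1100 μL = 1.32 mL total → factor 1.32/0.22 = 6
Step 4: 400 μL + 1.2 mL = 1600 μL total → factor 1600/400 = 4
Step 5: v brought to 650 μL → factor = 650 μL/v
Product of known-step factors = 6680.2
Overall factor = 8.00 mg/mL / (0.129 μg/mL) = 62016
Step-5 factor = 62016 / 6680.2 = 9.2835
v = 650 μL / 9.2835 = 70.0 μL

70.0 μL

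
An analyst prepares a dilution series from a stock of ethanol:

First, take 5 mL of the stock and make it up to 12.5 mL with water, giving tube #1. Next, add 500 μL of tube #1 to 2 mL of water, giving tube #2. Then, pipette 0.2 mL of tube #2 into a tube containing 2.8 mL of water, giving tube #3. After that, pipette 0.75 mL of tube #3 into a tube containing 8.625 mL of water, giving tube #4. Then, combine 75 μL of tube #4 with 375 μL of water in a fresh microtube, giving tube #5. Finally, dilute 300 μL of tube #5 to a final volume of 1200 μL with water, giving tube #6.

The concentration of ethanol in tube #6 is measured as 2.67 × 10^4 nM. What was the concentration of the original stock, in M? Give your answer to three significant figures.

Step 1: 5 mL brought to 12.5 mL → factor 12.5/5 = 2.5
Step 2: 500 μL + 2 mL = 2500 μL total → factor 2500/500 = 5
Step 3: 0.2 mL + 2.8 mL = 3 mL total → factor 3/0.2 = 15
Step 4: 0.75 mL + 8.625 mL = 9.375 mL total → factor 9.375/0.75 = 12.5
Step 5: 75 μL + 375 μL = 450 μL total → factor 450/75 = 6
Step 6: 300 μL brought to 1200 μL → factor 1200/300 = 4
Overall dilution factor = 2.5 × 5 × 15 × 12.5 × 6 × 4 = 56250
Stock = 2.67 × 10^4 nM × 56250 = 1.502 × 10^9 nM = 1.50 M

1.50 M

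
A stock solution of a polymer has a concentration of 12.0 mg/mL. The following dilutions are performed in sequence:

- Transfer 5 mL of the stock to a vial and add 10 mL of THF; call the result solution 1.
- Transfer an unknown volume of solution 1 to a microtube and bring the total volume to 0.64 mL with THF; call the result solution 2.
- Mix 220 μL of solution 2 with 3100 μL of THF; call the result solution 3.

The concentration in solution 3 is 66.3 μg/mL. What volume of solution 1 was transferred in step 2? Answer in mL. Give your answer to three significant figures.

0.160 mL

Step 1: 5 mL + 10 mL = 15 mL total → factor 15/5 = 3
Step 2: v brought to 0.64 mL → factor = 0.64 mL/v
Step 3: 220 μL + 3100 μL = 3320 μL total → factor 3320/220 = 15.091
Product of known-step factors = 45.273
Overall factor = 12.0 mg/mL / (66.3 μg/mL) = 181
Step-2 factor = 181 / 45.273 = 3.9979
v = 0.64 mL / 3.9979 = 0.160 mL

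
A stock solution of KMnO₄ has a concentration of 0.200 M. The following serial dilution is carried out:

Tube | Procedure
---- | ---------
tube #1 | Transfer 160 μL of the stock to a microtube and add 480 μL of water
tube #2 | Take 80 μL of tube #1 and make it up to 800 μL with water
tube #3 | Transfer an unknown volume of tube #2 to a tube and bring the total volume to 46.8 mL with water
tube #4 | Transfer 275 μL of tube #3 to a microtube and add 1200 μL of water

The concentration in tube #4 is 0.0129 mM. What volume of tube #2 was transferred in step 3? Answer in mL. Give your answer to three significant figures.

Step 1: 160 μL + 480 μL = 640 μL total → factor 640/160 = 4
Step 2: 80 μL brought to 800 μL → factor 800/80 = 10
Step 3: v brought to 46.8 mL → factor = 46.8 mL/v
Step 4: 275 μL + 1200 μL = 1475 μL total → factor 1475/275 = 5.3636
Product of known-step factors = 214.55
Overall factor = 0.200 M / (0.0129 mM) = 15504
Step-3 factor = 15504 / 214.55 = 72.264
v = 46.8 mL / 72.264 = 0.648 mL

0.648 mL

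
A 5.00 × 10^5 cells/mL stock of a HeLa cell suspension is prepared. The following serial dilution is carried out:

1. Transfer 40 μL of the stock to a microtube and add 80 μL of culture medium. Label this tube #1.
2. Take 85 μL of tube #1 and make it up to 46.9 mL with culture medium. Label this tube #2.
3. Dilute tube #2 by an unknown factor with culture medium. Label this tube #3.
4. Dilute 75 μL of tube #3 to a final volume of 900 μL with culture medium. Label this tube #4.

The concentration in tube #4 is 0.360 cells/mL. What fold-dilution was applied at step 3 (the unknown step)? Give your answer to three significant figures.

69.9-fold

Step 1: 40 μL + 80 μL = 120 μL total → factor 120/40 = 3
Step 2: 85 μL brought to 46.9 mL → factor 46900/85 = 551.76
Step 3: unknown factor x
Step 4: 75 μL brought to 900 μL → factor 900/75 = 12
Product of known-step factors = 19864
Overall factor = 5.00 × 10^5 cells/mL / (0.360 cells/mL) = 1.3889 × 10^6
x = 1.3889 × 10^6 / 19864 = 69.9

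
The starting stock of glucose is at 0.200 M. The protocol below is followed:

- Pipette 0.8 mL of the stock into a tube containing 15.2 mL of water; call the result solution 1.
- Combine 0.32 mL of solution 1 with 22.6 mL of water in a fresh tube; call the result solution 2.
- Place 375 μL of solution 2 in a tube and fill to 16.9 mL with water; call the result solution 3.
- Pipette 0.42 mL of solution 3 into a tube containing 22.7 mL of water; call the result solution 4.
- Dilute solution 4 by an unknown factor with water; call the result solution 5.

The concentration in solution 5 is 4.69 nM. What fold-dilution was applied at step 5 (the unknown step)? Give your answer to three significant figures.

12.0-fold

Step 1: 0.8 mL + 15.2 mL = 16 mL total → factor 16/0.8 = 20
Step 2: 0.32 mL + 22.6 mL = 22.92 mL total → factor 22.92/0.32 = 71.625
Step 3: 375 μL brought to 16.9 mL → factor 16900/375 = 45.067
Step 4: 0.42 mL + 22.7 mL = 23.12 mL total → factor 23.12/0.42 = 55.048
Step 5: unknown factor x
Product of known-step factors = 3.5538 × 10^6
Overall factor = 0.200 M / (4.69 nM) = 4.2644 × 10^7
x = 4.2644 × 10^7 / 3.5538 × 10^6 = 12.0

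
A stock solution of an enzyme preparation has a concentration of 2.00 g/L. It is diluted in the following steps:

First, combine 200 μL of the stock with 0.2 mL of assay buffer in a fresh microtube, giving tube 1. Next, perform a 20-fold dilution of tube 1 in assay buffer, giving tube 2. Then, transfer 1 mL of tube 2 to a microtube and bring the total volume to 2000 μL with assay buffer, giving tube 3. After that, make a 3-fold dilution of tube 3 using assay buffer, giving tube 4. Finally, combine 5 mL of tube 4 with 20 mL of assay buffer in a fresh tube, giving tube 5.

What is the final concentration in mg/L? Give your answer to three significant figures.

1.67 mg/L

Step 1: 200 μL + 0.2 mL = 400 μL total → factor 400/200 = 2
Step 2: 20-fold → factor 20
Step 3: 1 mL brought to 2000 μL → factor 2/1 = 2
Step 4: 3-fold → factor 3
Step 5: 5 mL + 20 mL = 25 mL total → factor 25/5 = 5
Overall dilution factor = 2 × 20 × 2 × 3 × 5 = 1200
Final = 2.00 g/L / 1200 = 0.001667 g/L = 1.67 mg/L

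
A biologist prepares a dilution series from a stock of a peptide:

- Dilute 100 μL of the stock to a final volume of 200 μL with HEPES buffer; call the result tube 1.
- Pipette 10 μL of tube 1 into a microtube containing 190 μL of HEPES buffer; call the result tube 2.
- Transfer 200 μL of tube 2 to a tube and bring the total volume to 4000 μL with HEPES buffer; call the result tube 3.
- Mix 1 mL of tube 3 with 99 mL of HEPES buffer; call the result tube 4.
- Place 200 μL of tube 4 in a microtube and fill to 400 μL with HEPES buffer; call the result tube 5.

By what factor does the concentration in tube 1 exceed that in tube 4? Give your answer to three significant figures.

Step 1: 100 μL brought to 200 μL → factor 200/100 = 2
Step 2: 10 μL + 190 μL = 200 μL total → factor 200/10 = 20
Step 3: 200 μL brought to 4000 μL → factor 4000/200 = 20
Step 4: 1 mL + 99 mL = 100 mL total → factor 100/1 = 100
Dilution factor to tube 1 = 2; to tube 4 = 80000
[tube 1]/[tube 4] = (factor to tube 4)/(factor to tube 1) = 80000/2 = 4.00 × 10^4

4.00 × 10^4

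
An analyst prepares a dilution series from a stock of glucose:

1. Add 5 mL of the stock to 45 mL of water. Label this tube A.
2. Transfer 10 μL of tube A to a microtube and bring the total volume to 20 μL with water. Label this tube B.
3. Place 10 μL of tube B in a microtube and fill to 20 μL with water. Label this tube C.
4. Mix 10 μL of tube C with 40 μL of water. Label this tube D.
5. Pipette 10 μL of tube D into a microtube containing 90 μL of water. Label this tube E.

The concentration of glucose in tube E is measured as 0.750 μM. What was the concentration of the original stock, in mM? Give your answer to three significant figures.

Step 1: 5 mL + 45 mL = 50 mL total → factor 50/5 = 10
Step 2: 10 μL brought to 20 μL → factor 20/10 = 2
Step 3: 10 μL brought to 20 μL → factor 20/10 = 2
Step 4: 10 μL + 40 μL = 50 μL total → factor 50/10 = 5
Step 5: 10 μL + 90 μL = 100 μL total → factor 100/10 = 10
Overall dilution factor = 10 × 2 × 2 × 5 × 10 = 2000
Stock = 0.750 μM × 2000 = 1500 μM = 1.50 mM

1.50 mM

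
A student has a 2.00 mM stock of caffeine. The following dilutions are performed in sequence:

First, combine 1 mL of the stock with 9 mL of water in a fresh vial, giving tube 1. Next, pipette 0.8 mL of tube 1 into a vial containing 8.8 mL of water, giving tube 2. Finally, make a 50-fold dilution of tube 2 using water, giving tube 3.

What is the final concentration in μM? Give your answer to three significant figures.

Step 1: 1 mL + 9 mL = 10 mL total → factor 10/1 = 10
Step 2: 0.8 mL + 8.8 mL = 9.6 mL total → factor 9.6/0.8 = 12
Step 3: 50-fold → factor 50
Overall dilution factor = 10 × 12 × 50 = 6000
Final = 2.00 mM / 6000 = 0.0003333 mM = 0.333 μM

0.333 μM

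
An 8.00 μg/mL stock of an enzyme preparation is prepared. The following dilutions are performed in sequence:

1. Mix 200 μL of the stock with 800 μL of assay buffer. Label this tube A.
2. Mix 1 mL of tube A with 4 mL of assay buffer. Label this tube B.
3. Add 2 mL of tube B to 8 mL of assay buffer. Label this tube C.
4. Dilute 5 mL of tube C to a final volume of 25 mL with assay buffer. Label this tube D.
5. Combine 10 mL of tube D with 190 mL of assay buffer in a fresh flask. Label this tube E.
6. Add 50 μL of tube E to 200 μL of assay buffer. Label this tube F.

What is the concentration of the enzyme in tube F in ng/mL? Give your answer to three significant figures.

Step 1: 200 μL + 800 μL = 1000 μL total → factor 1000/200 = 5
Step 2: 1 mL + 4 mL = 5 mL total → factor 5/1 = 5
Step 3: 2 mL + 8 mL = 10 mL total → factor 10/2 = 5
Step 4: 5 mL brought to 25 mL → factor 25/5 = 5
Step 5: 10 mL + 190 mL = 200 mL total → factor 200/10 = 20
Step 6: 50 μL + 200 μL = 250 μL total → factor 250/50 = 5
Overall dilution factor = 5 × 5 × 5 × 5 × 20 × 5 = 62500
Final = 8.00 μg/mL / 62500 = 0.0001280 μg/mL = 0.128 ng/mL

0.128 ng/mL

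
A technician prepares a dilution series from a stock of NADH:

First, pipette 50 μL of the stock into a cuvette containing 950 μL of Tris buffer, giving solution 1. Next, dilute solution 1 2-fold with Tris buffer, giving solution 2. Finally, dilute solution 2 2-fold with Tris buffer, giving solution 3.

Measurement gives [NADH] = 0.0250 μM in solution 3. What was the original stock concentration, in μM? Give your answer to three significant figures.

2.00 μM

Step 1: 50 μL + 950 μL = 1000 μL total → factor 1000/50 = 20
Step 2: 2-fold → factor 2
Step 3: 2-fold → factor 2
Overall dilution factor = 20 × 2 × 2 = 80
Stock = 0.0250 μM × 80 = 2.00 μM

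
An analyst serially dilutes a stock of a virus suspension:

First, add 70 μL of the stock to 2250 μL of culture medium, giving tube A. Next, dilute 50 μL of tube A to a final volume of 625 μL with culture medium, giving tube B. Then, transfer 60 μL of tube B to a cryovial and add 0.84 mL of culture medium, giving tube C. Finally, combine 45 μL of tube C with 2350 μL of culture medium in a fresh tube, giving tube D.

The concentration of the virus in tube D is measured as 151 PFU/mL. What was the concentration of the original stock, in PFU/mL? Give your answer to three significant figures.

4.99 × 10^7 PFU/mL

Step 1: 70 μL + 2250 μL = 2320 μL total → factor 2320/70 = 33.143
Step 2: 50 μL brought to 625 μL → factor 625/50 = 12.5
Step 3: 60 μL + 0.84 mL = 900 μL total → factor 900/60 = 15
Step 4: 45 μL + 2350 μL = 2395 μL total → factor 2395/45 = 53.222
Overall dilution factor = 33.143 × 12.5 × 15 × 53.222 = 3.3074 × 10^5
Stock = 151 PFU/mL × 3.3074 × 10^5 = 4.99 × 10^7 PFU/mL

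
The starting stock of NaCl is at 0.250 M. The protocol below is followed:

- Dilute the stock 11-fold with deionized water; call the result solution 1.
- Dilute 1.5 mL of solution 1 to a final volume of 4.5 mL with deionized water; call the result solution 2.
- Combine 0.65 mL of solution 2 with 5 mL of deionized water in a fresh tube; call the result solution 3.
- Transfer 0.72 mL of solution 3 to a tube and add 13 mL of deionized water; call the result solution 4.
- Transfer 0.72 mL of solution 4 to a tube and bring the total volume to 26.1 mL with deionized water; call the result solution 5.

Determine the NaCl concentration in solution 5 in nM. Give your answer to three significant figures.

Step 1: 11-fold → factor 11
Step 2: 1.5 mL brought to 4.5 mL → factor 4.5/1.5 = 3
Step 3: 0.65 mL + 5 mL = 5.65 mL total → factor 5.65/0.65 = 8.6923
Step 4: 0.72 mL + 13 mL = 13.72 mL total → factor 13.72/0.72 = 19.056
Step 5: 0.72 mL brought to 26.1 mL → factor 26.1/0.72 = 36.25
Overall dilution factor = 11 × 3 × 8.6923 × 19.056 × 36.25 = 1.9814 × 10^5
Final = 0.250 M / 1.9814 × 10^5 = 1.262 × 10^-6 M = 1.26 × 10^3 nM

1.26 × 10^3 nM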